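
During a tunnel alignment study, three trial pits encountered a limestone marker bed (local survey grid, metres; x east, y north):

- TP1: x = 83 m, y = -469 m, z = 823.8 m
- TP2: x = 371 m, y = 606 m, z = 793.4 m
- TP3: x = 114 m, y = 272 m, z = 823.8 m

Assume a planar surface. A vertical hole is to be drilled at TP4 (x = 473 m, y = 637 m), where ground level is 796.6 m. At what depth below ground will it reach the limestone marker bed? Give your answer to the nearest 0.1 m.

15.8 m

Two edge vectors: TP1→TP2 = (288, 1075, -30.4), TP1→TP3 = (31, 741, 0).
Normal n = (TP1→TP2) × (TP1→TP3) = (22526.4, -942.4, 180083).
So ∂z/∂x = −n_x/n_z = −0.12509 and ∂z/∂y = −n_y/n_z = 0.00523.
Intercept c from TP1: 823.8 + 10.38 + 2.45 = 836.64.
At (473, 637): z_contact = −59.17 + 3.33 + 836.64 = 780.80 m.
Depth below ground = 796.6 − 780.80 = 15.8 m.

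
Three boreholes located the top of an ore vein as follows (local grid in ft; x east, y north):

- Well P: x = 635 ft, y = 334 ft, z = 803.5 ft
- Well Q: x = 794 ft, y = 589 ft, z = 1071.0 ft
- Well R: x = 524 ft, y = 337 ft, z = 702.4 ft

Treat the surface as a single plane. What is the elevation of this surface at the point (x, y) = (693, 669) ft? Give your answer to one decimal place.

1015.6 ft

Let the plane be z = a·x + b·y + c.
Well Q−Well P: 159a + 255b = 267.5;  Well R−Well P: −111a + 3b = −101.1.
Solving gives a = 0.92360, b = 0.47313.
Then c = 803.5 − a·635 − b·334 = 58.99.
At (693, 669): z = 640.1 + 316.5 + 58.99 = 1015.6 ft.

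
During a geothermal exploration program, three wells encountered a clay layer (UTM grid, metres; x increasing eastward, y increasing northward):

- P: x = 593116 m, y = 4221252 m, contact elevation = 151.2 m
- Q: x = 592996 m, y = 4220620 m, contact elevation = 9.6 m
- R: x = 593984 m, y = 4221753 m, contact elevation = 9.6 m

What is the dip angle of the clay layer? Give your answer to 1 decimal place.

23.5°

Two edge vectors: P→Q = (-120, -632, -141.6), P→R = (868, 501, -141.6).
Normal n = (P→Q) × (P→R) = (160432.8, -139900.8, 488456).
So ∂z/∂x = −n_x/n_z = −0.32845 and ∂z/∂y = −n_y/n_z = 0.28641.
Gradient magnitude |∇z| = √(a² + b²) = √(0.10788 + 0.08203) = 0.43579.
True dip = arctan(0.43579) = 23.5°, dipping toward SE (azimuth ≈ 131°).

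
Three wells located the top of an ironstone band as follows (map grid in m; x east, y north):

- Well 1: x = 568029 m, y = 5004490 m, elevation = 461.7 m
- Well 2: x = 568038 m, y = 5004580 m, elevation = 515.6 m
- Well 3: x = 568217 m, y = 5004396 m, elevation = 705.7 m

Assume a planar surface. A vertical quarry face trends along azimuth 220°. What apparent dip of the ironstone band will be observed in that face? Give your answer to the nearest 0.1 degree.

Two edge vectors: Well 1→Well 2 = (9, 90, 53.9), Well 1→Well 3 = (188, -94, 244).
Normal n = (Well 1→Well 2) × (Well 1→Well 3) = (27026.6, 7937.2, -17766).
So ∂z/∂x = −n_x/n_z = 1.52125 and ∂z/∂y = −n_y/n_z = 0.44676.
Unit vector along 220° is (sin 220°, cos 220°) = (-0.6428, -0.7660).
Slope in that direction = a·(-0.6428) + b·(-0.7660) = −1.32008.
Apparent dip = arctan|1.32008| = 52.9° (true dip is 57.8°, so apparent ≤ true as expected).

52.9°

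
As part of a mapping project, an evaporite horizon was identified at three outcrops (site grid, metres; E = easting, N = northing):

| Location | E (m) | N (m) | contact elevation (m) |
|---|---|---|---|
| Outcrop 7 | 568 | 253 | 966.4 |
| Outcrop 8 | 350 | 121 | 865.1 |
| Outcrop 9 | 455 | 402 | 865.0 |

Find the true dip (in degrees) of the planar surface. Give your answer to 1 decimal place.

32.7°

Let the plane be z = a·E + b·N + c.
Outcrop 8−Outcrop 7: −218a − 132b = −101.3;  Outcrop 9−Outcrop 7: −113a + 149b = −101.4.
Solving gives a = 0.60084, b = −0.22487.
Gradient magnitude |∇z| = √(a² + b²) = √(0.36101 + 0.05057) = 0.64154.
True dip = arctan(0.64154) = 32.7°, dipping toward WNW (azimuth ≈ 291°).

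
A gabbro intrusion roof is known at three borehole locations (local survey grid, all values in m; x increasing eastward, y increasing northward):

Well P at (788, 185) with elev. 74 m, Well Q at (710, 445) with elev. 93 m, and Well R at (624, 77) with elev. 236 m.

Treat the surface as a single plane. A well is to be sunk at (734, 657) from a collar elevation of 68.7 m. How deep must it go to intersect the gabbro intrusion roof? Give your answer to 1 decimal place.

Two edge vectors: Well P→Well Q = (-78, 260, 19), Well P→Well R = (-164, -108, 162).
Normal n = (Well P→Well Q) × (Well P→Well R) = (44172, 9520, 51064).
So ∂z/∂x = −n_x/n_z = −0.86503 and ∂z/∂y = −n_y/n_z = −0.18643.
Intercept c from Well P: 74 + 681.65 + 34.49 = 790.14.
At (734, 657): z_contact = −634.93 − 122.49 + 790.14 = 32.72 m.
Depth below ground = 68.7 − 32.72 = 36.0 m.

36.0 m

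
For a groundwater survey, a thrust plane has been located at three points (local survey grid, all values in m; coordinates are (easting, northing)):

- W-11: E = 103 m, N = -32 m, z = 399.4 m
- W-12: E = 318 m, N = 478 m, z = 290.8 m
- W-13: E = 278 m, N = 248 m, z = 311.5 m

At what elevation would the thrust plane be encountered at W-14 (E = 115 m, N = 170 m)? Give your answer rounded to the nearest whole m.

Two edge vectors: W-11→W-12 = (215, 510, -108.6), W-11→W-13 = (175, 280, -87.9).
Normal n = (W-11→W-12) × (W-11→W-13) = (-14421, -106.5, -29050).
So ∂z/∂E = −n_x/n_z = −0.49642 and ∂z/∂N = −n_y/n_z = −0.00367.
Intercept c from W-11: 399.4 + 51.13 − 0.12 = 450.41.
At (115, 170): z = −57.1 − 0.6 + 450.41 = 392.7 m.

393 m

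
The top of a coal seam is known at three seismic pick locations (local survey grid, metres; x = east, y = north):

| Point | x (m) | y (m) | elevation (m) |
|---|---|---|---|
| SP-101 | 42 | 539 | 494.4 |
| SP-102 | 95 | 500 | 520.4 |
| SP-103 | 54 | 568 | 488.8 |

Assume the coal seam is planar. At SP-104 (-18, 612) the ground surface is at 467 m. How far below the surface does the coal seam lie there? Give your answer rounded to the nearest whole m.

Two edge vectors: SP-101→SP-102 = (53, -39, 26), SP-101→SP-103 = (12, 29, -5.6).
Normal n = (SP-101→SP-102) × (SP-101→SP-103) = (-535.6, 608.8, 2005).
So ∂z/∂x = −n_x/n_z = 0.26713 and ∂z/∂y = −n_y/n_z = −0.30364.
Intercept c from SP-101: 494.4 − 11.22 + 163.66 = 646.84.
At (-18, 612): z_contact = −4.8 − 185.8 + 646.84 = 456.2 m.
Depth below ground = 467 − 456.2 = 11 m.

11 m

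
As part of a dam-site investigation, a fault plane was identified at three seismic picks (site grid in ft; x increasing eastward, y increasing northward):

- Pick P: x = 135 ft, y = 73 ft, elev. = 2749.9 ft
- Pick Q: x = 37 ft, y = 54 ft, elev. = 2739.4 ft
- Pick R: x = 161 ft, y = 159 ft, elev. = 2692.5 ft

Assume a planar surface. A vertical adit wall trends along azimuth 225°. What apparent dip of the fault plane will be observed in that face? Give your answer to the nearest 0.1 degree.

Two edge vectors: Pick P→Pick Q = (-98, -19, -10.5), Pick P→Pick R = (26, 86, -57.4).
Normal n = (Pick P→Pick Q) × (Pick P→Pick R) = (1993.6, -5898.2, -7934).
So ∂z/∂x = −n_x/n_z = 0.25127 and ∂z/∂y = −n_y/n_z = −0.74341.
Unit vector along 225° is (sin 225°, cos 225°) = (-0.7071, -0.7071).
Slope in that direction = a·(-0.7071) + b·(-0.7071) = 0.34799.
Apparent dip = arctan|0.34799| = 19.2° (true dip is 38.1°, so apparent ≤ true as expected).

19.2°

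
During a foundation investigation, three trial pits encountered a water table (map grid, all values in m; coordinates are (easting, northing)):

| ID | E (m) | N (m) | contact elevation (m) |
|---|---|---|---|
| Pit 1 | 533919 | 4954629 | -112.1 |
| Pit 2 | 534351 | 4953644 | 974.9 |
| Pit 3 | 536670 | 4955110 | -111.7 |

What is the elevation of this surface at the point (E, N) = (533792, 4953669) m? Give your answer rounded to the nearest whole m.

849 m

Two edge vectors: Pit 1→Pit 2 = (432, -985, 1087), Pit 1→Pit 3 = (2751, 481, 0.4).
Normal n = (Pit 1→Pit 2) × (Pit 1→Pit 3) = (-523241, 2990164.2, 2917527).
So ∂z/∂E = −n_x/n_z = 0.17934401 and ∂z/∂N = −n_y/n_z = −1.02489684.
Intercept c from Pit 1: -112.1 − 95755.18 + 5077983.60 = 4982116.32.
At (533792, 4953669): z = 95732.4 − 5076999.7 + 4982116.32 = 849.0 m.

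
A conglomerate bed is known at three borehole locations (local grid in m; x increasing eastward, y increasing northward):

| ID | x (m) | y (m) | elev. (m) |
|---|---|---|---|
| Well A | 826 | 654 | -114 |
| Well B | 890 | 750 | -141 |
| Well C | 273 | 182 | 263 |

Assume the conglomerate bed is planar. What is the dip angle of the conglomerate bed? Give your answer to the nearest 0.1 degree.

47.7°

Let the plane be z = a·x + b·y + c.
Well B−Well A: 64a + 96b = −27;  Well C−Well A: −553a − 472b = 377.
Solving gives a = −1.02483, b = 0.40197.
Gradient magnitude |∇z| = √(a² + b²) = √(1.05027 + 0.16158) = 1.10084.
True dip = arctan(1.10084) = 47.7°, dipping toward ESE (azimuth ≈ 111°).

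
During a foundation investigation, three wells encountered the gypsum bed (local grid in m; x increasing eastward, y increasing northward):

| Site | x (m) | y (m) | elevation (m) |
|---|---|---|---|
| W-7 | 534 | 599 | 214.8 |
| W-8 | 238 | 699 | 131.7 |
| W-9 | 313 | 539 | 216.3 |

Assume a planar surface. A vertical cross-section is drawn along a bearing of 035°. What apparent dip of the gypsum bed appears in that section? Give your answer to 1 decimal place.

17.6°

Let the plane be z = a·x + b·y + c.
W-8−W-7: −296a + 100b = −83.1;  W-9−W-7: −221a − 60b = 1.5.
Solving gives a = 0.12132, b = −0.47188.
Unit vector along 035° is (sin 35°, cos 35°) = (0.5736, 0.8192).
Slope in that direction = a·(0.5736) + b·(0.8192) = −0.31695.
Apparent dip = arctan|0.31695| = 17.6° (true dip is 26.0°, so apparent ≤ true as expected).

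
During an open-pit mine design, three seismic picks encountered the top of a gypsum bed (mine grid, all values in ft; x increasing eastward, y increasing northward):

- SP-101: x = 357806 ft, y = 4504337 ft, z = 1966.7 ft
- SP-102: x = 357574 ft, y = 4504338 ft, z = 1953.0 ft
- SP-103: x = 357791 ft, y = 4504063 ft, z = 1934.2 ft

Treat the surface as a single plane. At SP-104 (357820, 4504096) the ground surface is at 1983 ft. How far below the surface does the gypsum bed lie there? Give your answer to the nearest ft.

Let the plane be z = a·x + b·y + c.
SP-102−SP-101: −232a + 1b = −13.7;  SP-103−SP-101: −15a − 274b = −32.5.
Solving gives a = 0.05954894, b = 0.11535316.
Then c = 1966.7 − a·357806 − b·4504337 = −538929.78.
At (357820, 4504096): z_contact = 21307.8 + 519561.7 − 538929.78 = 1939.7 ft.
Depth below ground = 1983 − 1939.7 = 43 ft.

43 ft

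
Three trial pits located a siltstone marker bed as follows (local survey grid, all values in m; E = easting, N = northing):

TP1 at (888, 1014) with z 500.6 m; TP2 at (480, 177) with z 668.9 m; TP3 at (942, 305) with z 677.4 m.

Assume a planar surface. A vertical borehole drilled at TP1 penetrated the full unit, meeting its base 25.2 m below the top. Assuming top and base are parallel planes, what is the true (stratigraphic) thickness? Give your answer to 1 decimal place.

24.4 m

Let the plane be z = a·E + b·N + c.
TP2−TP1: −408a − 837b = 168.3;  TP3−TP1: 54a − 709b = 176.8.
Solving gives a = 0.08568, b = −0.24284.
|∇z| = √(a²+b²) = 0.25751, so dip δ = arctan(0.25751) = 14.44°.
True thickness = vertical thickness × cos δ = 25.2 × cos 14.44° = 24.4 m.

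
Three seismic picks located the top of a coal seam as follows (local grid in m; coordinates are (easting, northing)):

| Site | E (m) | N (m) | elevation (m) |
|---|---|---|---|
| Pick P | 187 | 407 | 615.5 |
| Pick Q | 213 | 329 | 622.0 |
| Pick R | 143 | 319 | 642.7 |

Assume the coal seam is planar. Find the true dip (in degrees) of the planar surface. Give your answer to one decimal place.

Two edge vectors: Pick P→Pick Q = (26, -78, 6.5), Pick P→Pick R = (-44, -88, 27.2).
Normal n = (Pick P→Pick Q) × (Pick P→Pick R) = (-1549.6, -993.2, -5720).
So ∂z/∂E = −n_x/n_z = −0.27091 and ∂z/∂N = −n_y/n_z = −0.17364.
Gradient magnitude |∇z| = √(a² + b²) = √(0.07339 + 0.03015) = 0.32178.
True dip = arctan(0.32178) = 17.8°, dipping toward ENE (azimuth ≈ 057°).

17.8°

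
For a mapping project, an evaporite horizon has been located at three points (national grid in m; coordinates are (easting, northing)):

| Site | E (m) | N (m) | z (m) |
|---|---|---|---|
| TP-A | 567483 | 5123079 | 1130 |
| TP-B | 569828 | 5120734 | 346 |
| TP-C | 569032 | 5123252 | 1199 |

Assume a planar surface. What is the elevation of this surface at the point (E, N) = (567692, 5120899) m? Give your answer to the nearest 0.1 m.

388.4 m

Two edge vectors: TP-A→TP-B = (2345, -2345, -784), TP-A→TP-C = (1549, 173, 69).
Normal n = (TP-A→TP-B) × (TP-A→TP-C) = (-26173, -1376221, 4038090).
So ∂z/∂E = −n_x/n_z = 0.006481530 and ∂z/∂N = −n_y/n_z = 0.340809888.
Intercept c from TP-A: 1130 − 3678.16 − 1745995.98 = −1748544.14.
At (567692, 5120899): z = 3679.5 + 1745253.0 − 1748544.14 = 388.4 m.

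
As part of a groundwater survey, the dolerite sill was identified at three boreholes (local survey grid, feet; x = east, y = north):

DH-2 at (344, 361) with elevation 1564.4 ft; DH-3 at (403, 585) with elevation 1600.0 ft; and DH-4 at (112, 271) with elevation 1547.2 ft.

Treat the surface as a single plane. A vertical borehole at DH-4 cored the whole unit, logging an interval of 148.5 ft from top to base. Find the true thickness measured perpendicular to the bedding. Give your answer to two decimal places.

146.73 ft

Let the plane be z = a·x + b·y + c.
DH-3−DH-2: 59a + 224b = 35.6;  DH-4−DH-2: −232a − 90b = −17.2.
Solving gives a = 0.01391, b = 0.15527.
|∇z| = √(a²+b²) = 0.15589, so dip δ = arctan(0.15589) = 8.86°.
True thickness = vertical thickness × cos δ = 148.5 × cos 8.86° = 146.73 ft.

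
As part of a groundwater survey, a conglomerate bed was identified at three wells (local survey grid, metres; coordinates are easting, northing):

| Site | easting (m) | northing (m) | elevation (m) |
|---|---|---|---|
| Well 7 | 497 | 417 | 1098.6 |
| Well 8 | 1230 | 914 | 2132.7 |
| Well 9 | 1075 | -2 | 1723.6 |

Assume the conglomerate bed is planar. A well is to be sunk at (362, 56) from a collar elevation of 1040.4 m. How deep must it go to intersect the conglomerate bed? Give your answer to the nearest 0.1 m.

195.5 m

Let the plane be z = a·easting + b·northing + c.
Well 8−Well 7: 733a + 497b = 1034.1;  Well 9−Well 7: 578a − 419b = 625.
Solving gives a = 1.251551, b = 0.234836.
Then c = 1098.6 − a·497 − b·417 = 378.65.
At (362, 56): z_contact = 453.06 + 13.15 + 378.65 = 844.86 m.
Depth below ground = 1040.4 − 844.86 = 195.5 m.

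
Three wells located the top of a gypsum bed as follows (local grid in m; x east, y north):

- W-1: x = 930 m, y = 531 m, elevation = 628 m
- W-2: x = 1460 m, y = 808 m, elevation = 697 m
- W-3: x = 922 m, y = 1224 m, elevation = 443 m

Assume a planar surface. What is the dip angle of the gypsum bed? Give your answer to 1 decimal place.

Two edge vectors: W-1→W-2 = (530, 277, 69), W-1→W-3 = (-8, 693, -185).
Normal n = (W-1→W-2) × (W-1→W-3) = (-99062, 97498, 369506).
So ∂z/∂x = −n_x/n_z = 0.26809 and ∂z/∂y = −n_y/n_z = −0.26386.
Gradient magnitude |∇z| = √(a² + b²) = √(0.07187 + 0.06962) = 0.37616.
True dip = arctan(0.37616) = 20.6°, dipping toward NW (azimuth ≈ 315°).

20.6°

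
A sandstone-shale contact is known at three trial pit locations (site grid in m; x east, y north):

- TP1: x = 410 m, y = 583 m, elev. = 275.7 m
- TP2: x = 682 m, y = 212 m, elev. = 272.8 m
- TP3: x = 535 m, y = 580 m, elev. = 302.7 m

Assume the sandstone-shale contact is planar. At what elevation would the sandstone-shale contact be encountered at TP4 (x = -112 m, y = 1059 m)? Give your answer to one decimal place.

Let the plane be z = a·x + b·y + c.
TP2−TP1: 272a − 371b = −2.9;  TP3−TP1: 125a − 3b = 27.
Solving gives a = 0.220060, b = 0.169154.
Then c = 275.7 − a·410 − b·583 = 86.86.
At (-112, 1059): z = −24.6 + 179.1 + 86.86 = 241.3 m.

241.3 m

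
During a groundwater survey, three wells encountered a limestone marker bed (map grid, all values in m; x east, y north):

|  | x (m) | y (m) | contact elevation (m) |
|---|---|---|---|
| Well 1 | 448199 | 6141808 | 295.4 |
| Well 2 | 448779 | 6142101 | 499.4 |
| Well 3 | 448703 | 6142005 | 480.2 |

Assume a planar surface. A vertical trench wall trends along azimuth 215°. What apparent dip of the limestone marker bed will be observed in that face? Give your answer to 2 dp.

7.55°

Two edge vectors: Well 1→Well 2 = (580, 293, 204), Well 1→Well 3 = (504, 197, 184.8).
Normal n = (Well 1→Well 2) × (Well 1→Well 3) = (13958.4, -4368, -33412).
So ∂z/∂x = −n_x/n_z = 0.41777 and ∂z/∂y = −n_y/n_z = −0.13073.
Unit vector along 215° is (sin 215°, cos 215°) = (-0.5736, -0.8192).
Slope in that direction = a·(-0.5736) + b·(-0.8192) = −0.13253.
Apparent dip = arctan|0.13253| = 7.55° (true dip is 23.6°, so apparent ≤ true as expected).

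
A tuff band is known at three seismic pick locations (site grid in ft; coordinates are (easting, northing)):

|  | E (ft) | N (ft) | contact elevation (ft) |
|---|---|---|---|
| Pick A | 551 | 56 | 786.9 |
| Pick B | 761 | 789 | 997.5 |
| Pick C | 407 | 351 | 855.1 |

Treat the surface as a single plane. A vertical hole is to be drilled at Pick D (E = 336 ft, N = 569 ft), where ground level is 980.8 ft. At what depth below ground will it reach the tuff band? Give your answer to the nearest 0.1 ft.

72.7 ft

Two edge vectors: Pick A→Pick B = (210, 733, 210.6), Pick A→Pick C = (-144, 295, 68.2).
Normal n = (Pick A→Pick B) × (Pick A→Pick C) = (-12136.4, -44648.4, 167502).
So ∂z/∂E = −n_x/n_z = 0.07246 and ∂z/∂N = −n_y/n_z = 0.26655.
Intercept c from Pick A: 786.9 − 39.92 − 14.93 = 732.05.
At (336, 569): z_contact = 24.34 + 151.67 + 732.05 = 908.06 ft.
Depth below ground = 980.8 − 908.06 = 72.7 ft.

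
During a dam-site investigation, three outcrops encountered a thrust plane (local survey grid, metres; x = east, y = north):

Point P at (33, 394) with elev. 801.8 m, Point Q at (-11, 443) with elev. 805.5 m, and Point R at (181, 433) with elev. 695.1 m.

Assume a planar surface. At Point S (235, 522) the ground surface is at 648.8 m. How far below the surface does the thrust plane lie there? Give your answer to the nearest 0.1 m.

27.2 m

Let the plane be z = a·x + b·y + c.
Point Q−Point P: −44a + 49b = 3.7;  Point R−Point P: 148a + 39b = −106.7.
Solving gives a = −0.59909, b = −0.46244.
Then c = 801.8 − a·33 − b·394 = 1003.77.
At (235, 522): z_contact = −140.79 − 241.40 + 1003.77 = 621.59 m.
Depth below ground = 648.8 − 621.59 = 27.2 m.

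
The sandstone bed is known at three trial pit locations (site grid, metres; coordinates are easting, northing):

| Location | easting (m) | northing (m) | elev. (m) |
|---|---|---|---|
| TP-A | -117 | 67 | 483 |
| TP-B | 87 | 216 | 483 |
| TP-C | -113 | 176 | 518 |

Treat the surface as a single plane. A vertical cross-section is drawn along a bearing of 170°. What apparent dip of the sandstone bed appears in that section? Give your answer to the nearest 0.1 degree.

20.1°

Let the plane be z = a·easting + b·northing + c.
TP-B−TP-A: 204a + 149b = 0;  TP-C−TP-A: 4a + 109b = 35.
Solving gives a = −0.24099, b = 0.32994.
Unit vector along 170° is (sin 170°, cos 170°) = (0.1736, -0.9848).
Slope in that direction = a·(0.1736) + b·(-0.9848) = −0.36678.
Apparent dip = arctan|0.36678| = 20.1° (true dip is 22.2°, so apparent ≤ true as expected).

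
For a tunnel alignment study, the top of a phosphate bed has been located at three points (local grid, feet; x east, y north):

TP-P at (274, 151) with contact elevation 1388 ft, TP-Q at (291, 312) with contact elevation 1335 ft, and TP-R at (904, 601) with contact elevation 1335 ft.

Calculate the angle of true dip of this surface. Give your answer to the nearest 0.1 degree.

Two edge vectors: TP-P→TP-Q = (17, 161, -53), TP-P→TP-R = (630, 450, -53).
Normal n = (TP-P→TP-Q) × (TP-P→TP-R) = (15317, -32489, -93780).
So ∂z/∂x = −n_x/n_z = 0.16333 and ∂z/∂y = −n_y/n_z = −0.34644.
Gradient magnitude |∇z| = √(a² + b²) = √(0.02668 + 0.12002) = 0.38301.
True dip = arctan(0.38301) = 21.0°, dipping toward NNW (azimuth ≈ 335°).

21.0°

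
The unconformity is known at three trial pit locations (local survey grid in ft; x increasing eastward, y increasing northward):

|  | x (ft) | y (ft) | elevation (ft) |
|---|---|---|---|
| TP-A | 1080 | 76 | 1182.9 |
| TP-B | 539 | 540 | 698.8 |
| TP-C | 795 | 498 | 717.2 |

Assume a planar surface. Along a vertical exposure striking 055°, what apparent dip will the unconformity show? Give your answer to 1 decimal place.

38.0°

Let the plane be z = a·x + b·y + c.
TP-B−TP-A: −541a + 464b = −484.1;  TP-C−TP-A: −285a + 422b = −465.7.
Solving gives a = −0.12278, b = −1.18648.
Unit vector along 055° is (sin 55°, cos 55°) = (0.8192, 0.5736).
Slope in that direction = a·(0.8192) + b·(0.5736) = −0.78111.
Apparent dip = arctan|0.78111| = 38.0° (true dip is 50.0°, so apparent ≤ true as expected).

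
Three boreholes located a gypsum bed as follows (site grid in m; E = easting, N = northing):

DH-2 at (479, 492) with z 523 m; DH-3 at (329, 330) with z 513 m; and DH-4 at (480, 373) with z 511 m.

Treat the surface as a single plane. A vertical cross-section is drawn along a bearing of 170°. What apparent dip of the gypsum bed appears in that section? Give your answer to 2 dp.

6.06°

Two edge vectors: DH-2→DH-3 = (-150, -162, -10), DH-2→DH-4 = (1, -119, -12).
Normal n = (DH-2→DH-3) × (DH-2→DH-4) = (754, -1810, 18012).
So ∂z/∂E = −n_x/n_z = −0.04186 and ∂z/∂N = −n_y/n_z = 0.10049.
Unit vector along 170° is (sin 170°, cos 170°) = (0.1736, -0.9848).
Slope in that direction = a·(0.1736) + b·(-0.9848) = −0.10623.
Apparent dip = arctan|0.10623| = 6.06° (true dip is 6.2°, so apparent ≤ true as expected).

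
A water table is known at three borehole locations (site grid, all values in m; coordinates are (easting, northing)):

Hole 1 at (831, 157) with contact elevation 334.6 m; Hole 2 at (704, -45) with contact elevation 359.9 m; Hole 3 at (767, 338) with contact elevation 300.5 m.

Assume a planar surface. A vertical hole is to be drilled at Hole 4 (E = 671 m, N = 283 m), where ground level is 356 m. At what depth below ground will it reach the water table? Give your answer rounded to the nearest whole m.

53 m

Two edge vectors: Hole 1→Hole 2 = (-127, -202, 25.3), Hole 1→Hole 3 = (-64, 181, -34.1).
Normal n = (Hole 1→Hole 2) × (Hole 1→Hole 3) = (2308.9, -5949.9, -35915).
So ∂z/∂E = −n_x/n_z = 0.06429 and ∂z/∂N = −n_y/n_z = −0.16567.
Intercept c from Hole 1: 334.6 − 53.42 + 26.01 = 307.19.
At (671, 283): z_contact = 43.1 − 46.9 + 307.19 = 303.4 m.
Depth below ground = 356 − 303.4 = 53 m.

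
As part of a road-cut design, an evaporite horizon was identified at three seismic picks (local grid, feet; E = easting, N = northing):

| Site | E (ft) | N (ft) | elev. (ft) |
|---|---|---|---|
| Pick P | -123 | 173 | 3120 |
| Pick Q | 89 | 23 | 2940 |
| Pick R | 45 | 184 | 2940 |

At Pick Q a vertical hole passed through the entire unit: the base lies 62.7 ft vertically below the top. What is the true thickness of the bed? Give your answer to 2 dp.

Let the plane be z = a·E + b·N + c.
Pick Q−Pick P: 212a − 150b = −180;  Pick R−Pick P: 168a + 11b = −180.
Solving gives a = −1.05259, b = −0.28767.
|∇z| = √(a²+b²) = 1.09119, so dip δ = arctan(1.09119) = 47.50°.
True thickness = vertical thickness × cos δ = 62.7 × cos 47.50° = 42.36 ft.

42.36 ft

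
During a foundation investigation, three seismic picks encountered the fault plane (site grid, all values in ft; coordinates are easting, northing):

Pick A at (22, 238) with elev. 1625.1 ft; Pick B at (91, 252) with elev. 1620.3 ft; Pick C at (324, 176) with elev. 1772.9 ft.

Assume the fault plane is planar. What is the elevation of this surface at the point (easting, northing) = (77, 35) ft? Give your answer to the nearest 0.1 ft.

Let the plane be z = a·easting + b·northing + c.
Pick B−Pick A: 69a + 14b = −4.8;  Pick C−Pick A: 302a − 62b = 147.8.
Solving gives a = 0.20828, b = −1.36936.
Then c = 1625.1 − a·22 − b·238 = 1946.43.
At (77, 35): z = 16.0 − 47.9 + 1946.43 = 1914.5 ft.

1914.5 ft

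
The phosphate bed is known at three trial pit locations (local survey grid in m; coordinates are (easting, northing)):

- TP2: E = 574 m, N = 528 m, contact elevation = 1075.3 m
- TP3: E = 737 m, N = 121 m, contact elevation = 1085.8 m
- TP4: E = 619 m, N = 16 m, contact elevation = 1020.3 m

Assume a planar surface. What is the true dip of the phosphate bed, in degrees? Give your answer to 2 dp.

Two edge vectors: TP2→TP3 = (163, -407, 10.5), TP2→TP4 = (45, -512, -55).
Normal n = (TP2→TP3) × (TP2→TP4) = (27761, 9437.5, -65141).
So ∂z/∂E = −n_x/n_z = 0.42617 and ∂z/∂N = −n_y/n_z = 0.14488.
Gradient magnitude |∇z| = √(a² + b²) = √(0.18162 + 0.02099) = 0.45012.
True dip = arctan(0.45012) = 24.23°, dipping toward WSW (azimuth ≈ 251°).

24.23°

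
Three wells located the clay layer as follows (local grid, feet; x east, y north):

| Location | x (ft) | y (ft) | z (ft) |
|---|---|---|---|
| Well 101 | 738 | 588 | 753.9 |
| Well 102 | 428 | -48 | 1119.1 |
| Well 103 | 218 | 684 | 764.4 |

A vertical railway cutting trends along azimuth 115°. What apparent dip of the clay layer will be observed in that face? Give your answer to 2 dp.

Let the plane be z = a·x + b·y + c.
Well 102−Well 101: −310a − 636b = 365.2;  Well 103−Well 101: −520a + 96b = 10.5.
Solving gives a = −0.11578, b = −0.51778.
Unit vector along 115° is (sin 115°, cos 115°) = (0.9063, -0.4226).
Slope in that direction = a·(0.9063) + b·(-0.4226) = 0.11389.
Apparent dip = arctan|0.11389| = 6.50° (true dip is 27.9°, so apparent ≤ true as expected).

6.50°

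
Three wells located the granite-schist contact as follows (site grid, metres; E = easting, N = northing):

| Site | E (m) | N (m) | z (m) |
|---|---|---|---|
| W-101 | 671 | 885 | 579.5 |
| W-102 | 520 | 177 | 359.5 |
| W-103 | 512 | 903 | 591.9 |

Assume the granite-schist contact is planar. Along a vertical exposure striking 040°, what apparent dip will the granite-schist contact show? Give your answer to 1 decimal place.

Let the plane be z = a·E + b·N + c.
W-102−W-101: −151a − 708b = −220;  W-103−W-101: −159a + 18b = 12.4.
Solving gives a = −0.04180, b = 0.31965.
Unit vector along 040° is (sin 40°, cos 40°) = (0.6428, 0.7660).
Slope in that direction = a·(0.6428) + b·(0.7660) = 0.21800.
Apparent dip = arctan|0.21800| = 12.3° (true dip is 17.9°, so apparent ≤ true as expected).

12.3°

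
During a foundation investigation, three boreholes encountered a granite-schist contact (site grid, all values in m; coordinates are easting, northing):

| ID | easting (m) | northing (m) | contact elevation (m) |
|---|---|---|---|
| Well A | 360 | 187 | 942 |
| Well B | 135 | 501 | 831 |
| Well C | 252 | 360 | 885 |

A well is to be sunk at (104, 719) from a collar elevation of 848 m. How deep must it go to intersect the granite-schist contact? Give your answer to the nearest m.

Let the plane be z = a·easting + b·northing + c.
Well B−Well A: −225a + 314b = −111;  Well C−Well A: −108a + 173b = −57.
Solving gives a = 0.26032, b = −0.16697.
Then c = 942 − a·360 − b·187 = 879.51.
At (104, 719): z_contact = 27.1 − 120.0 + 879.51 = 786.5 m.
Depth below ground = 848 − 786.5 = 61 m.

61 m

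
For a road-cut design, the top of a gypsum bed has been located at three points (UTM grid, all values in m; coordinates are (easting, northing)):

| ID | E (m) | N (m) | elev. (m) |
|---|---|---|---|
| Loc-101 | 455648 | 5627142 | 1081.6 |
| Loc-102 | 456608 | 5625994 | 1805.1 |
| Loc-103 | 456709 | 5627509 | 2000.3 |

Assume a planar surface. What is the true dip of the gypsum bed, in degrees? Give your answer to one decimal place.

Two edge vectors: Loc-101→Loc-102 = (960, -1148, 723.5), Loc-101→Loc-103 = (1061, 367, 918.7).
Normal n = (Loc-101→Loc-102) × (Loc-101→Loc-103) = (-1320192.1, -114318.5, 1570348).
So ∂z/∂E = −n_x/n_z = 0.84070 and ∂z/∂N = −n_y/n_z = 0.07280.
Gradient magnitude |∇z| = √(a² + b²) = √(0.70678 + 0.00530) = 0.84385.
True dip = arctan(0.84385) = 40.2°, dipping toward W (azimuth ≈ 265°).

40.2°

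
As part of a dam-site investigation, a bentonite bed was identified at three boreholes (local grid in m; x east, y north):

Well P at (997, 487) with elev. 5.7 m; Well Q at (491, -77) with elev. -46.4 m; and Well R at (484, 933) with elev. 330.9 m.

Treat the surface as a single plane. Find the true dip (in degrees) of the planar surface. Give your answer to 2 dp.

Two edge vectors: Well P→Well Q = (-506, -564, -52.1), Well P→Well R = (-513, 446, 325.2).
Normal n = (Well P→Well Q) × (Well P→Well R) = (-160176.2, 191278.5, -515008).
So ∂z/∂x = −n_x/n_z = −0.31102 and ∂z/∂y = −n_y/n_z = 0.37141.
Gradient magnitude |∇z| = √(a² + b²) = √(0.09673 + 0.13794) = 0.48443.
True dip = arctan(0.48443) = 25.85°, dipping toward SE (azimuth ≈ 140°).

25.85°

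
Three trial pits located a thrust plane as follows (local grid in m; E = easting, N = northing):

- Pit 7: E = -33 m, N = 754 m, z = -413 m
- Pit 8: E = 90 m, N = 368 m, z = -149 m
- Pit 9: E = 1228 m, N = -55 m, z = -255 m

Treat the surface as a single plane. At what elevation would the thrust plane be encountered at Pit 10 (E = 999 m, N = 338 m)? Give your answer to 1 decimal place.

-482.9 m

Let the plane be z = a·E + b·N + c.
Pit 8−Pit 7: 123a − 386b = 264;  Pit 9−Pit 7: 1261a − 809b = 158.
Solving gives a = −0.394041, b = −0.809500.
Then c = -413 − a·-33 − b·754 = 184.36.
At (999, 338): z = −393.6 − 273.6 + 184.36 = -482.9 m.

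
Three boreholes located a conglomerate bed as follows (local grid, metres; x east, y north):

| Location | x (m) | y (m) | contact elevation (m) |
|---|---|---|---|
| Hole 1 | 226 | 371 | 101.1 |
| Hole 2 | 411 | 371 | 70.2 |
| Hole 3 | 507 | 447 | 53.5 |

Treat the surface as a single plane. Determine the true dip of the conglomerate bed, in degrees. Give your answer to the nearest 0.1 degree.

9.5°

Let the plane be z = a·x + b·y + c.
Hole 2−Hole 1: 185a + 0b = −30.9;  Hole 3−Hole 1: 281a + 76b = −47.6.
Solving gives a = −0.16703, b = −0.00876.
Gradient magnitude |∇z| = √(a² + b²) = √(0.02790 + 0.00008) = 0.16726.
True dip = arctan(0.16726) = 9.5°, dipping toward E (azimuth ≈ 087°).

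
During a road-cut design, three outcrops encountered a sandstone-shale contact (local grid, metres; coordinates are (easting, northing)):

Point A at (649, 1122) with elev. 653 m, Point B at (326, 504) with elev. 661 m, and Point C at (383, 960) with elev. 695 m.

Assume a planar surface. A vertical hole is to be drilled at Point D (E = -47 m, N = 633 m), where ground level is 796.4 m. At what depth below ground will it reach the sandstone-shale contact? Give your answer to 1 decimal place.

Two edge vectors: Point A→Point B = (-323, -618, 8), Point A→Point C = (-266, -162, 42).
Normal n = (Point A→Point B) × (Point A→Point C) = (-24660, 11438, -112062).
So ∂z/∂E = −n_x/n_z = −0.220057 and ∂z/∂N = −n_y/n_z = 0.102068.
Intercept c from Point A: 653 + 142.82 − 114.52 = 681.30.
At (-47, 633): z_contact = 10.34 + 64.61 + 681.30 = 756.25 m.
Depth below ground = 796.4 − 756.25 = 40.2 m.

40.2 m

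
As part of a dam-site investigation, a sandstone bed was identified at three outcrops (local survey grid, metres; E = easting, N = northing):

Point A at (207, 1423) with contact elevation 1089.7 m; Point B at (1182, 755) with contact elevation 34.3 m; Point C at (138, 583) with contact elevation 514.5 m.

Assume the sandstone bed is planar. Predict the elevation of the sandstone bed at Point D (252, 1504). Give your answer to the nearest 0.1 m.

1122.9 m

Let the plane be z = a·E + b·N + c.
Point B−Point A: 975a − 668b = −1055.4;  Point C−Point A: −69a − 840b = −575.2.
Solving gives a = −0.580635, b = 0.732457.
Then c = 1089.7 − a·207 − b·1423 = 167.61.
At (252, 1504): z = −146.3 + 1101.6 + 167.61 = 1122.9 m.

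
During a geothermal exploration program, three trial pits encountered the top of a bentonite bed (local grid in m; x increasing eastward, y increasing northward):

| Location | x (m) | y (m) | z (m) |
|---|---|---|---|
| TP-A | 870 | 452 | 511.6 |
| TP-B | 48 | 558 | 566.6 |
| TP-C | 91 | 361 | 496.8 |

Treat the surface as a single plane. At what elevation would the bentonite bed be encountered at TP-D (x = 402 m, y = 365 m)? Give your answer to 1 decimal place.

491.4 m

Let the plane be z = a·x + b·y + c.
TP-B−TP-A: −822a + 106b = 55;  TP-C−TP-A: −779a − 91b = −14.8.
Solving gives a = −0.02183, b = 0.34955.
Then c = 511.6 − a·870 − b·452 = 372.60.
At (402, 365): z = −8.8 + 127.6 + 372.60 = 491.4 m.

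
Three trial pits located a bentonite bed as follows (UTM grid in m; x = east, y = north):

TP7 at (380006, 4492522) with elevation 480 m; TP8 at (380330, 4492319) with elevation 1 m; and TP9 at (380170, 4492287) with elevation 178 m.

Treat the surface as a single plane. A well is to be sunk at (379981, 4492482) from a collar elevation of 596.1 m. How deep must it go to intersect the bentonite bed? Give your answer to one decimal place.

104.2 m

Two edge vectors: TP7→TP8 = (324, -203, -479), TP7→TP9 = (164, -235, -302).
Normal n = (TP7→TP8) × (TP7→TP9) = (-51259, 19292, -42848).
So ∂z/∂x = −n_x/n_z = −1.196298544 and ∂z/∂y = −n_y/n_z = 0.450242718.
Intercept c from TP7: 480 + 454600.62 − 2022725.32 = −1567644.69.
At (379981, 4492482): z_contact = −454570.72 + 2022707.31 − 1567644.69 = 491.90 m.
Depth below ground = 596.1 − 491.90 = 104.2 m.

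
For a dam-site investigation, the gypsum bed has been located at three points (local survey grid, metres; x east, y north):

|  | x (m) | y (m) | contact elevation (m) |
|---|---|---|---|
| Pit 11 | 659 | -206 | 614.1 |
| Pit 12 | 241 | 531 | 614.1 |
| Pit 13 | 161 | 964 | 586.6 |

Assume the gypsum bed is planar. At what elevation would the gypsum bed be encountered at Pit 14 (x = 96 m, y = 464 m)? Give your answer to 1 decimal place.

644.5 m

Let the plane be z = a·x + b·y + c.
Pit 12−Pit 11: −418a + 737b = 0;  Pit 13−Pit 11: −498a + 1170b = −27.5.
Solving gives a = −0.16608, b = −0.09420.
Then c = 614.1 − a·659 − b·-206 = 704.14.
At (96, 464): z = −15.9 − 43.7 + 704.14 = 644.5 m.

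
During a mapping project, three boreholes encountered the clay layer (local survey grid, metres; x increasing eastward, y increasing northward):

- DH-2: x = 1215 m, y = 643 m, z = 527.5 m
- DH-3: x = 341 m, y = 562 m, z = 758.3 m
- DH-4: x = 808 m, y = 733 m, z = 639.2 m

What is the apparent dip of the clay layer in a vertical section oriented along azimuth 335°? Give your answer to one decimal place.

8.1°

Two edge vectors: DH-2→DH-3 = (-874, -81, 230.8), DH-2→DH-4 = (-407, 90, 111.7).
Normal n = (DH-2→DH-3) × (DH-2→DH-4) = (-29819.7, 3690.2, -111627).
So ∂z/∂x = −n_x/n_z = −0.26714 and ∂z/∂y = −n_y/n_z = 0.03306.
Unit vector along 335° is (sin 335°, cos 335°) = (-0.4226, 0.9063).
Slope in that direction = a·(-0.4226) + b·(0.9063) = 0.14286.
Apparent dip = arctan|0.14286| = 8.1° (true dip is 15.1°, so apparent ≤ true as expected).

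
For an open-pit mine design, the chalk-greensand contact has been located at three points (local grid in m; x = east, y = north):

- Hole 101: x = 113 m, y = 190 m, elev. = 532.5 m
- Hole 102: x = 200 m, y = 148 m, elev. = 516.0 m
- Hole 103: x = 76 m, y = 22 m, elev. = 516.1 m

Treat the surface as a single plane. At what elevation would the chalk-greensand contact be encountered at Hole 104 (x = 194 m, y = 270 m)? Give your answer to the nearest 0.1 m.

Two edge vectors: Hole 101→Hole 102 = (87, -42, -16.5), Hole 101→Hole 103 = (-37, -168, -16.4).
Normal n = (Hole 101→Hole 102) × (Hole 101→Hole 103) = (-2083.2, 2037.3, -16170).
So ∂z/∂x = −n_x/n_z = −0.12883 and ∂z/∂y = −n_y/n_z = 0.12599.
Intercept c from Hole 101: 532.5 + 14.56 − 23.94 = 523.12.
At (194, 270): z = −25.0 + 34.0 + 523.12 = 532.1 m.

532.1 m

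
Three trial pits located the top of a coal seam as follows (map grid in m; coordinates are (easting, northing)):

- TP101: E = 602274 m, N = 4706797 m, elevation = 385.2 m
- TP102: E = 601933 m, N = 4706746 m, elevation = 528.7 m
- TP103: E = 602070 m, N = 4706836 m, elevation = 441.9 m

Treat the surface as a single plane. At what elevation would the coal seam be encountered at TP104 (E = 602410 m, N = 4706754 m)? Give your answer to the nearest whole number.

355 m

Let the plane be z = a·E + b·N + c.
TP102−TP101: −341a − 51b = 143.5;  TP103−TP101: −204a + 39b = 56.7.
Solving gives a = −0.35810657, b = −0.41932667.
Then c = 385.2 − a·602274 − b·4706797 = 2189748.98.
At (602410, 4706754): z = −215727.0 − 1973667.5 + 2189748.98 = 354.5 m.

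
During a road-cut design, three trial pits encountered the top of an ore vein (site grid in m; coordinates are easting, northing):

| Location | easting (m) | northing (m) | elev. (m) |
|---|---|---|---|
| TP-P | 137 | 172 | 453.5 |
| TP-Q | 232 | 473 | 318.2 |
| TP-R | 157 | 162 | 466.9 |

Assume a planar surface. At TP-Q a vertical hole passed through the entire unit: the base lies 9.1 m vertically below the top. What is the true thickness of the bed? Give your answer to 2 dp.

7.50 m

Let the plane be z = a·easting + b·northing + c.
TP-Q−TP-P: 95a + 301b = −135.3;  TP-R−TP-P: 20a − 10b = 13.4.
Solving gives a = 0.38456, b = −0.57088.
|∇z| = √(a²+b²) = 0.68832, so dip δ = arctan(0.68832) = 34.54°.
True thickness = vertical thickness × cos δ = 9.1 × cos 34.54° = 7.50 m.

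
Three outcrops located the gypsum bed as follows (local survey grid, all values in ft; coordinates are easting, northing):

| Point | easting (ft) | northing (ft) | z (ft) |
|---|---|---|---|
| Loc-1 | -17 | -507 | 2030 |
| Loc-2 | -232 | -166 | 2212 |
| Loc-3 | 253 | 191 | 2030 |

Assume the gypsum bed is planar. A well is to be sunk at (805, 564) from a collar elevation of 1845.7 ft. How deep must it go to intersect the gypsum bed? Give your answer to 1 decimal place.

Two edge vectors: Loc-1→Loc-2 = (-215, 341, 182), Loc-1→Loc-3 = (270, 698, 0).
Normal n = (Loc-1→Loc-2) × (Loc-1→Loc-3) = (-127036, 49140, -242140).
So ∂z/∂easting = −n_x/n_z = −0.52464 and ∂z/∂northing = −n_y/n_z = 0.20294.
Intercept c from Loc-1: 2030 − 8.92 + 102.89 = 2123.97.
At (805, 564): z_contact = −422.33 + 114.46 + 2123.97 = 1816.10 ft.
Depth below ground = 1845.7 − 1816.10 = 29.6 ft.

29.6 ft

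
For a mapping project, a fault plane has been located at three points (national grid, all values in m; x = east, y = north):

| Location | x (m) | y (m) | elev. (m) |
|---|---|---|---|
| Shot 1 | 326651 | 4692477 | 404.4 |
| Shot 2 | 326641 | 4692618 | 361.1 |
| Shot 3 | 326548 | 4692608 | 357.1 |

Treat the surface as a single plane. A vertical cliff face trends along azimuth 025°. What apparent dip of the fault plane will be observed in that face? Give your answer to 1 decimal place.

Two edge vectors: Shot 1→Shot 2 = (-10, 141, -43.3), Shot 1→Shot 3 = (-103, 131, -47.3).
Normal n = (Shot 1→Shot 2) × (Shot 1→Shot 3) = (-997, 3986.9, 13213).
So ∂z/∂x = −n_x/n_z = 0.07546 and ∂z/∂y = −n_y/n_z = −0.30174.
Unit vector along 025° is (sin 25°, cos 25°) = (0.4226, 0.9063).
Slope in that direction = a·(0.4226) + b·(0.9063) = −0.24158.
Apparent dip = arctan|0.24158| = 13.6° (true dip is 17.3°, so apparent ≤ true as expected).

13.6°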